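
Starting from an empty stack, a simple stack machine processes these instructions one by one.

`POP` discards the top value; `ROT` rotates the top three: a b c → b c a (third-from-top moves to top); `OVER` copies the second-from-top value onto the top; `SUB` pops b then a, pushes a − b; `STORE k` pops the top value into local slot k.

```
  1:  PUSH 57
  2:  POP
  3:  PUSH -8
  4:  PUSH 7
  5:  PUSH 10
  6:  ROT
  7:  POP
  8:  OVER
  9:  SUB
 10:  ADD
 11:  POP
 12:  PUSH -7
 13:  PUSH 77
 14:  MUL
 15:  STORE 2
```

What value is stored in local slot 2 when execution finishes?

PUSH 57 -> [57]
POP     -> []
PUSH -8 -> [-8]
PUSH 7  -> [-8, 7]
PUSH 10 -> [-8, 7, 10]
ROT     -> [7, 10, -8]
POP     -> [7, 10]
OVER    -> [7, 10, 7]
SUB     -> [7, 3]
ADD     -> [10]
POP     -> []
PUSH -7 -> [-7]
PUSH 77 -> [-7, 77]
MUL     -> [-539]
STORE 2 -> []

-539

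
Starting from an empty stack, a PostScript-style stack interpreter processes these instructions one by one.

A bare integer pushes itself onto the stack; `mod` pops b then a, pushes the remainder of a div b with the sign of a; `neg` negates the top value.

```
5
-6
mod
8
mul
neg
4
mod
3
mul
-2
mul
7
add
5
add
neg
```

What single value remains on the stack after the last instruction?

5    5
-6   5 -6
mod  5
8    5 8
mul  40
neg  -40
4    -40 4
mod  0
3    0 3
mul  0
-2   0 -2
mul  0
7    0 7
add  7
5    7 5
add  12
neg  -12

-12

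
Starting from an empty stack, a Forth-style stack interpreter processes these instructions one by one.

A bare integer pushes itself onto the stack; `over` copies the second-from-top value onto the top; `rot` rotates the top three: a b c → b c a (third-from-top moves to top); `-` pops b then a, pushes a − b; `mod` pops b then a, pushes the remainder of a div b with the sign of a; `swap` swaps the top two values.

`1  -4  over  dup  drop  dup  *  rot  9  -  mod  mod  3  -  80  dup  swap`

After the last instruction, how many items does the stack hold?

1    → 1
-4   → 1 -4
over → 1 -4 1
dup  → 1 -4 1 1
drop → 1 -4 1
dup  → 1 -4 1 1
*    → 1 -4 1
rot  → -4 1 1
9    → -4 1 1 9
-    → -4 1 -8
mod  → -4 1
mod  → 0
3    → 0 3
-    → -3
80   → -3 80
dup  → -3 80 80
swap → -3 80 80

3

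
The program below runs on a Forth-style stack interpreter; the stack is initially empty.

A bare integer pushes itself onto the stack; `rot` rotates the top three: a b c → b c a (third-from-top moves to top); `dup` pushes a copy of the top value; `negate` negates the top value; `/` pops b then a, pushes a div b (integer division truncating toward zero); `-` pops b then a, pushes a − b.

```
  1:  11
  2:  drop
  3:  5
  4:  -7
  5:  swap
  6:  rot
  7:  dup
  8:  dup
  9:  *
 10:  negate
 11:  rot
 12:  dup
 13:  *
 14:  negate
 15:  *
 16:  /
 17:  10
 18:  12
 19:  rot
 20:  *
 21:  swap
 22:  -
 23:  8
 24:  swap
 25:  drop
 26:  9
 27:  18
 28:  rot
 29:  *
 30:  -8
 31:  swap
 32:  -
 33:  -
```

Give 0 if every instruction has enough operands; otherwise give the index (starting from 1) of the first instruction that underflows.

11    11
drop  (empty)
5     5
-7    5 -7
swap  -7 5
rot  — needs 3 operands, stack has 2 → underflow

6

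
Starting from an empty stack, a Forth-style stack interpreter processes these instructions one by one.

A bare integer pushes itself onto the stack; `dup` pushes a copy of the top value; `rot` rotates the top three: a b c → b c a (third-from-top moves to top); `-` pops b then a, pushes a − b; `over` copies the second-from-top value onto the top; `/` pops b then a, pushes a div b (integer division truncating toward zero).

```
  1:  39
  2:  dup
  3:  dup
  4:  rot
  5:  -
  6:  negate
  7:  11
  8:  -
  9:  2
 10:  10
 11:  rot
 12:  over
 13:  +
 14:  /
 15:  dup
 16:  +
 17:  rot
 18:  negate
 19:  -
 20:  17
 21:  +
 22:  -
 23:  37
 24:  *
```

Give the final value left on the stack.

39     → [39]
dup    → [39, 39]
dup    → [39, 39, 39]
rot    → [39, 39, 39]
-      → [39, 0]
negate → [39, 0]
11     → [39, 0, 11]
-      → [39, -11]
2      → [39, -11, 2]
10     → [39, -11, 2, 10]
rot    → [39, 2, 10, -11]
over   → [39, 2, 10, -11, 10]
+      → [39, 2, 10, -1]
/      → [39, 2, -10]
dup    → [39, 2, -10, -10]
+      → [39, 2, -20]
rot    → [2, -20, 39]
negate → [2, -20, -39]
-      → [2, 19]
17     → [2, 19, 17]
+      → [2, 36]
-      → [-34]
37     → [-34, 37]
*      → [-1258]

-1258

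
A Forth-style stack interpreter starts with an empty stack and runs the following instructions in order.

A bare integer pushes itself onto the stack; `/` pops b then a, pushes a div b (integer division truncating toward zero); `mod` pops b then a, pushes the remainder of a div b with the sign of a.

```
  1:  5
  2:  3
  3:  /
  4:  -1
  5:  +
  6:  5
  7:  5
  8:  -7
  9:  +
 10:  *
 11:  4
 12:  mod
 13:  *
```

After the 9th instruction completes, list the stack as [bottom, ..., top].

5  → 5
3  → 5 3
/  → 1
-1 → 1 -1
+  → 0
5  → 0 5
5  → 0 5 5
-7 → 0 5 5 -7
+  → 0 5 -2

[0, 5, -2]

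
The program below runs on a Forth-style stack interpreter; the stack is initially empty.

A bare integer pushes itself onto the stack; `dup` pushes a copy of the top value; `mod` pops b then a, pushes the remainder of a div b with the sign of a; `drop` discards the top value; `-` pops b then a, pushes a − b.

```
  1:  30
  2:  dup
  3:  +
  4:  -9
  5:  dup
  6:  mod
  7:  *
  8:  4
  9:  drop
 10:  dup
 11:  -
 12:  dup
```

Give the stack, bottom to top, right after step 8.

30  → 30
dup → 30 30
+   → 60
-9  → 60 -9
dup → 60 -9 -9
mod → 60 0
*   → 0
4   → 0 4

[0, 4]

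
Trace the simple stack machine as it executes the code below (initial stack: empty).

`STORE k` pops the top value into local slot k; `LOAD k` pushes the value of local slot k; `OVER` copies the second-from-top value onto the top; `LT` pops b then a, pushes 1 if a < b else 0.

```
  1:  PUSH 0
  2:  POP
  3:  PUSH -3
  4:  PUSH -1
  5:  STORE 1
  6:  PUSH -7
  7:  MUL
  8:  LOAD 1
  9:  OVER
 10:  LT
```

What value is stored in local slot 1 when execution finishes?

PUSH 0  → [0]
POP     → []
PUSH -3 → [-3]
PUSH -1 → [-3, -1]
STORE 1 → [-3]
PUSH -7 → [-3, -7]
MUL     → [21]
LOAD 1  → [21, -1]
OVER    → [21, -1, 21]
LT      → [21, 1]

-1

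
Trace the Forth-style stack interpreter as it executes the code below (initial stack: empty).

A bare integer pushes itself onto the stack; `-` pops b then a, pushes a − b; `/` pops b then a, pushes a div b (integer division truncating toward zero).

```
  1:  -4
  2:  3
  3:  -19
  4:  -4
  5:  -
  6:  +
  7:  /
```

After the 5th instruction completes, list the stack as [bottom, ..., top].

[-4, 3, -15]

-4  -> [-4]
3   -> [-4, 3]
-19 -> [-4, 3, -19]
-4  -> [-4, 3, -19, -4]
-   -> [-4, 3, -15]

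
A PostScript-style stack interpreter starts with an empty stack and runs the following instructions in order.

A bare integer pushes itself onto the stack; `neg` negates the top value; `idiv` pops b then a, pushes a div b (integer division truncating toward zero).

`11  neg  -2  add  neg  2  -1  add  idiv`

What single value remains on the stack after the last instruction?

13

11    11
neg   -11
-2    -11 -2
add   -13
neg   13
2     13 2
-1    13 2 -1
add   13 1
idiv  13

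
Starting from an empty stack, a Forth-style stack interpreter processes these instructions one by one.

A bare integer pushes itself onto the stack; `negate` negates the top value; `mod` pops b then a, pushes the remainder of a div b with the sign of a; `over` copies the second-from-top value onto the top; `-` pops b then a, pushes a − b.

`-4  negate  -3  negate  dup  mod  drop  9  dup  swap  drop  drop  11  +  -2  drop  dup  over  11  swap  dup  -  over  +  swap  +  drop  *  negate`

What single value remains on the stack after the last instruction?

-4     : [-4]
negate : [4]
-3     : [4, -3]
negate : [4, 3]
dup    : [4, 3, 3]
mod    : [4, 0]
drop   : [4]
9      : [4, 9]
dup    : [4, 9, 9]
swap   : [4, 9, 9]
drop   : [4, 9]
drop   : [4]
11     : [4, 11]
+      : [15]
-2     : [15, -2]
drop   : [15]
dup    : [15, 15]
over   : [15, 15, 15]
11     : [15, 15, 15, 11]
swap   : [15, 15, 11, 15]
dup    : [15, 15, 11, 15, 15]
-      : [15, 15, 11, 0]
over   : [15, 15, 11, 0, 11]
+      : [15, 15, 11, 11]
swap   : [15, 15, 11, 11]
+      : [15, 15, 22]
drop   : [15, 15]
*      : [225]
negate : [-225]

-225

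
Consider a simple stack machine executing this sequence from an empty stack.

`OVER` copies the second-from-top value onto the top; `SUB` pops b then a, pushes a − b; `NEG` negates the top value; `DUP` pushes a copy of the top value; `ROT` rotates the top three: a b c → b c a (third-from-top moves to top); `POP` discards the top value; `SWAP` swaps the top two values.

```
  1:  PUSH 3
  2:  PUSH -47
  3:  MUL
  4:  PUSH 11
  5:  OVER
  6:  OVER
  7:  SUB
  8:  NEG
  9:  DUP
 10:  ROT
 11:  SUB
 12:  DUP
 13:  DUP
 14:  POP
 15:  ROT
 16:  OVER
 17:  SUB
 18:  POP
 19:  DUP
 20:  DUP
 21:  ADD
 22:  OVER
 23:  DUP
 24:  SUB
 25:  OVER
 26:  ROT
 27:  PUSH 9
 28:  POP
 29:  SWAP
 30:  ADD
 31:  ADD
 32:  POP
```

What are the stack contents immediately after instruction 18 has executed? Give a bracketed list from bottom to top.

PUSH 3   -> 3
PUSH -47 -> 3 -47
MUL      -> -141
PUSH 11  -> -141 11
OVER     -> -141 11 -141
OVER     -> -141 11 -141 11
SUB      -> -141 11 -152
NEG      -> -141 11 152
DUP      -> -141 11 152 152
ROT      -> -141 152 152 11
SUB      -> -141 152 141
DUP      -> -141 152 141 141
DUP      -> -141 152 141 141 141
POP      -> -141 152 141 141
ROT      -> -141 141 141 152
OVER     -> -141 141 141 152 141
SUB      -> -141 141 141 11
POP      -> -141 141 141

[-141, 141, 141]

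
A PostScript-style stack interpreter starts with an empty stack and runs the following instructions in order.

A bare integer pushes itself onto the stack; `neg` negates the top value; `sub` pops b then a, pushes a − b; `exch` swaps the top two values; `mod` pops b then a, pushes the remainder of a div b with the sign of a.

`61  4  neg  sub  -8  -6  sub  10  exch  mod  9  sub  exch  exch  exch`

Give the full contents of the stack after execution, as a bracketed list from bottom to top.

[-9, 65]

61   -> 61
4    -> 61 4
neg  -> 61 -4
sub  -> 65
-8   -> 65 -8
-6   -> 65 -8 -6
sub  -> 65 -2
10   -> 65 -2 10
exch -> 65 10 -2
mod  -> 65 0
9    -> 65 0 9
sub  -> 65 -9
exch -> -9 65
exch -> 65 -9
exch -> -9 65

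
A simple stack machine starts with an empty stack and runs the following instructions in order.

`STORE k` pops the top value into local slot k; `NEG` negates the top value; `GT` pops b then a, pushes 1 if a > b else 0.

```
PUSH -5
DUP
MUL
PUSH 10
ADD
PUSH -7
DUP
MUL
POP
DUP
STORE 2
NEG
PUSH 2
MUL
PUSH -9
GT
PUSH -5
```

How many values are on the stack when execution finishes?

PUSH -5 : [-5]
DUP     : [-5, -5]
MUL     : [25]
PUSH 10 : [25, 10]
ADD     : [35]
PUSH -7 : [35, -7]
DUP     : [35, -7, -7]
MUL     : [35, 49]
POP     : [35]
DUP     : [35, 35]
STORE 2 : [35]
NEG     : [-35]
PUSH 2  : [-35, 2]
MUL     : [-70]
PUSH -9 : [-70, -9]
GT      : [0]
PUSH -5 : [0, -5]

2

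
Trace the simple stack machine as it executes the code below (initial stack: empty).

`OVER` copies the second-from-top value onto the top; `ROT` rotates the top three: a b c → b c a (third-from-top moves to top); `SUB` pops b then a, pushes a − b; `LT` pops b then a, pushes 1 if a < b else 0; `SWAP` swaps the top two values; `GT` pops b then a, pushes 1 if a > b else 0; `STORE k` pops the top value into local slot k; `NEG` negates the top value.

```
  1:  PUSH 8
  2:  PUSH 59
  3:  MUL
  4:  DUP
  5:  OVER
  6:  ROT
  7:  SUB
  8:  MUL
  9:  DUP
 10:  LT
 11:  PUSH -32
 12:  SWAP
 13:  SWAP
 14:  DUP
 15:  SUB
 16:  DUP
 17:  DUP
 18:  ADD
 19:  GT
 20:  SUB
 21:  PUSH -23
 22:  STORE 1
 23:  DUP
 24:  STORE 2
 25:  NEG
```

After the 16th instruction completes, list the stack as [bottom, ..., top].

[0, 0, 0]

PUSH 8   → [8]
PUSH 59  → [8, 59]
MUL      → [472]
DUP      → [472, 472]
OVER     → [472, 472, 472]
ROT      → [472, 472, 472]
SUB      → [472, 0]
MUL      → [0]
DUP      → [0, 0]
LT       → [0]
PUSH -32 → [0, -32]
SWAP     → [-32, 0]
SWAP     → [0, -32]
DUP      → [0, -32, -32]
SUB      → [0, 0]
DUP      → [0, 0, 0]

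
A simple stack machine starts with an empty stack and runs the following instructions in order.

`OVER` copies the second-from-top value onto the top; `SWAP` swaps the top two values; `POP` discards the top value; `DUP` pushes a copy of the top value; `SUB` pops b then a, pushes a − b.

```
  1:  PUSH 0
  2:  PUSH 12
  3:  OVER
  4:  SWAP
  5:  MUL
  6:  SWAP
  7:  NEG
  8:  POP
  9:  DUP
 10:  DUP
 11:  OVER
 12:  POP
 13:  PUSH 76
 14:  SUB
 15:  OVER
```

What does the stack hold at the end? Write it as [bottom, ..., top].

PUSH 0   [0]
PUSH 12  [0, 12]
OVER     [0, 12, 0]
SWAP     [0, 0, 12]
MUL      [0, 0]
SWAP     [0, 0]
NEG      [0, 0]
POP      [0]
DUP      [0, 0]
DUP      [0, 0, 0]
OVER     [0, 0, 0, 0]
POP      [0, 0, 0]
PUSH 76  [0, 0, 0, 76]
SUB      [0, 0, -76]
OVER     [0, 0, -76, 0]

[0, 0, -76, 0]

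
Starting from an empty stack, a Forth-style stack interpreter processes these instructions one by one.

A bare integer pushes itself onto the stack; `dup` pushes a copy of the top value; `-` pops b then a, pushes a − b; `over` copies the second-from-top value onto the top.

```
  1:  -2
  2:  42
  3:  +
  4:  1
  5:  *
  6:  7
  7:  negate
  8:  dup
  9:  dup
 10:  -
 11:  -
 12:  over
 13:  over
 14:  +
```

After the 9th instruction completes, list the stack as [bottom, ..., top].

[40, -7, -7, -7]

-2      [-2]
42      [-2, 42]
+       [40]
1       [40, 1]
*       [40]
7       [40, 7]
negate  [40, -7]
dup     [40, -7, -7]
dup     [40, -7, -7, -7]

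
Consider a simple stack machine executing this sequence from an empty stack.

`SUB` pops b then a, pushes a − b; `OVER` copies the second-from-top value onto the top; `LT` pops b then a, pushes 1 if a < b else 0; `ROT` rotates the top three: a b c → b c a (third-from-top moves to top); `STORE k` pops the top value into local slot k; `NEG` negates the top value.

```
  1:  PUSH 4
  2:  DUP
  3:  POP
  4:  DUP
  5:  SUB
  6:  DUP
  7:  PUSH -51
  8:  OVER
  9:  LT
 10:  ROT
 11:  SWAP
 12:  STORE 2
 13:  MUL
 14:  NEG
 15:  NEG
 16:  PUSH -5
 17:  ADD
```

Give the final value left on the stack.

PUSH 4   -> [4]
DUP      -> [4, 4]
POP      -> [4]
DUP      -> [4, 4]
SUB      -> [0]
DUP      -> [0, 0]
PUSH -51 -> [0, 0, -51]
OVER     -> [0, 0, -51, 0]
LT       -> [0, 0, 1]
ROT      -> [0, 1, 0]
SWAP     -> [0, 0, 1]
STORE 2  -> [0, 0]
MUL      -> [0]
NEG      -> [0]
NEG      -> [0]
PUSH -5  -> [0, -5]
ADD      -> [-5]

-5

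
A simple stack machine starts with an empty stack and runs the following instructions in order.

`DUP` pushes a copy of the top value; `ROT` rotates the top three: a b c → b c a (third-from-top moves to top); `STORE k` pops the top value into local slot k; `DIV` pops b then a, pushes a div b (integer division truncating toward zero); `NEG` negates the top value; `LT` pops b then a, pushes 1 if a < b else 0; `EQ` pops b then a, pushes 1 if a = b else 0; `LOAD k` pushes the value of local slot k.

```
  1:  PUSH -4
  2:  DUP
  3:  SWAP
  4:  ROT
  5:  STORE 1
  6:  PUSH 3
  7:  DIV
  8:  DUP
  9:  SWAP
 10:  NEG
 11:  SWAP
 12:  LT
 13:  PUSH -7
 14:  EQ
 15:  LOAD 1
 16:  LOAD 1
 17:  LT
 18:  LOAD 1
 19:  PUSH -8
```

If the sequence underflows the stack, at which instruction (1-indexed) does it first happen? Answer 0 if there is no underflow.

4

PUSH -4  -4
DUP      -4 -4
SWAP     -4 -4
ROT  — needs 3 operands, stack has 2 → underflow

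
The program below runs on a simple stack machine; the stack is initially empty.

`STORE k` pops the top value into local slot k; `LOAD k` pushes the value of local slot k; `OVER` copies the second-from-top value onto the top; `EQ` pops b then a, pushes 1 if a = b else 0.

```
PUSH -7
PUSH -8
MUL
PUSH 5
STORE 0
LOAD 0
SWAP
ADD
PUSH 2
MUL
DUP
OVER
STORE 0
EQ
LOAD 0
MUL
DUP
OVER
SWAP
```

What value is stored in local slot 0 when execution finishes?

122

PUSH -7 : -7
PUSH -8 : -7 -8
MUL     : 56
PUSH 5  : 56 5
STORE 0 : 56
LOAD 0  : 56 5
SWAP    : 5 56
ADD     : 61
PUSH 2  : 61 2
MUL     : 122
DUP     : 122 122
OVER    : 122 122 122
STORE 0 : 122 122
EQ      : 1
LOAD 0  : 1 122
MUL     : 122
DUP     : 122 122
OVER    : 122 122 122
SWAP    : 122 122 122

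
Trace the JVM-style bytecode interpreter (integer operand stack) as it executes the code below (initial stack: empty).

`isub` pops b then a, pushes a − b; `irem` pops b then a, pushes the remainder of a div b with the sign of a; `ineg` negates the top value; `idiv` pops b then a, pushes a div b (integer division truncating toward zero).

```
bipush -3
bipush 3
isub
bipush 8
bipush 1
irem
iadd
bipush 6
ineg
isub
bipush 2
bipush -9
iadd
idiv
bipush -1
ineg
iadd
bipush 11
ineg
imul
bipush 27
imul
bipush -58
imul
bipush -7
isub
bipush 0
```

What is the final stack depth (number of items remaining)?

2

bipush -3   [-3]
bipush 3    [-3, 3]
isub        [-6]
bipush 8    [-6, 8]
bipush 1    [-6, 8, 1]
irem        [-6, 0]
iadd        [-6]
bipush 6    [-6, 6]
ineg        [-6, -6]
isub        [0]
bipush 2    [0, 2]
bipush -9   [0, 2, -9]
iadd        [0, -7]
idiv        [0]
bipush -1   [0, -1]
ineg        [0, 1]
iadd        [1]
bipush 11   [1, 11]
ineg        [1, -11]
imul        [-11]
bipush 27   [-11, 27]
imul        [-297]
bipush -58  [-297, -58]
imul        [17226]
bipush -7   [17226, -7]
isub        [17233]
bipush 0    [17233, 0]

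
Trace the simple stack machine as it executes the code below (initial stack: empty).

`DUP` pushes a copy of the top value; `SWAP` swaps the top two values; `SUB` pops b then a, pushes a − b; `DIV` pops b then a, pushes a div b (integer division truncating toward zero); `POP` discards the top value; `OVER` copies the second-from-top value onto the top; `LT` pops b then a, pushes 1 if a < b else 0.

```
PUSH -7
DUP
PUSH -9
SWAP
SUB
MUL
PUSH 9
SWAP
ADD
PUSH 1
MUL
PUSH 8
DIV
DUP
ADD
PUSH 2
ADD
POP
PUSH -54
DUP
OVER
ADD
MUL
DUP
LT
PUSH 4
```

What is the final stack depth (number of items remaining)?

2

PUSH -7   [-7]
DUP       [-7, -7]
PUSH -9   [-7, -7, -9]
SWAP      [-7, -9, -7]
SUB       [-7, -2]
MUL       [14]
PUSH 9    [14, 9]
SWAP      [9, 14]
ADD       [23]
PUSH 1    [23, 1]
MUL       [23]
PUSH 8    [23, 8]
DIV       [2]
DUP       [2, 2]
ADD       [4]
PUSH 2    [4, 2]
ADD       [6]
POP       []
PUSH -54  [-54]
DUP       [-54, -54]
OVER      [-54, -54, -54]
ADD       [-54, -108]
MUL       [5832]
DUP       [5832, 5832]
LT        [0]
PUSH 4    [0, 4]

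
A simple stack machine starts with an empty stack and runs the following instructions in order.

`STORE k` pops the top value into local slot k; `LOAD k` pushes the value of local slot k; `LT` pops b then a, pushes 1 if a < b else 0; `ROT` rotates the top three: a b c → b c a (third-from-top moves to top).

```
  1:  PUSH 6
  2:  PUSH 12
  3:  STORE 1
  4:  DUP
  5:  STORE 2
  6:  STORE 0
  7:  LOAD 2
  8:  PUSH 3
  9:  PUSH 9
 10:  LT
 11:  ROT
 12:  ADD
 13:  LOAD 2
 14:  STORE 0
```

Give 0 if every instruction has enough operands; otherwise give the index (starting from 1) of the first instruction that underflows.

11

PUSH 6  → [6]
PUSH 12 → [6, 12]
STORE 1 → [6]
DUP     → [6, 6]
STORE 2 → [6]
STORE 0 → []
LOAD 2  → [6]
PUSH 3  → [6, 3]
PUSH 9  → [6, 3, 9]
LT      → [6, 1]
ROT  — needs 3 operands, stack has 2 → underflow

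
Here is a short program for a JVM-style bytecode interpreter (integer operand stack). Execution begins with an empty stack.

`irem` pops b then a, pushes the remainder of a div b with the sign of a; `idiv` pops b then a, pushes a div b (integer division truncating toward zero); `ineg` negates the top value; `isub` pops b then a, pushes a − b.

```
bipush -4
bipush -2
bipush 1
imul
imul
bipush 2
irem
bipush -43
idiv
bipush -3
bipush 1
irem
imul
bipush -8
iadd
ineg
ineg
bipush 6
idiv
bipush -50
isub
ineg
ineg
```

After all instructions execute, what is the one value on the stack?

49

bipush -4  : -4
bipush -2  : -4 -2
bipush 1   : -4 -2 1
imul       : -4 -2
imul       : 8
bipush 2   : 8 2
irem       : 0
bipush -43 : 0 -43
idiv       : 0
bipush -3  : 0 -3
bipush 1   : 0 -3 1
irem       : 0 0
imul       : 0
bipush -8  : 0 -8
iadd       : -8
ineg       : 8
ineg       : -8
bipush 6   : -8 6
idiv       : -1
bipush -50 : -1 -50
isub       : 49
ineg       : -49
ineg       : 49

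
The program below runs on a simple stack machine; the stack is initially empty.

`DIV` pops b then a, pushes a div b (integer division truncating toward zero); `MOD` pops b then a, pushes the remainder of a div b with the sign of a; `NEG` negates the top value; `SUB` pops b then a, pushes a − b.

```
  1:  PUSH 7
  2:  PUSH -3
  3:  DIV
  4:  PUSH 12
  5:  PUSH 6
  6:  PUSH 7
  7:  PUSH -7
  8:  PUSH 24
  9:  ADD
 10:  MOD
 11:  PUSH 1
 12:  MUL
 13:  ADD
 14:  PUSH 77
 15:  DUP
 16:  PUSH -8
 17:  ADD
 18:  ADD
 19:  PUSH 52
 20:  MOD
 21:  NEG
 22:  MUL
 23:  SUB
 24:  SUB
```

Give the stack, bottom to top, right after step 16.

[-2, 12, 13, 77, 77, -8]

PUSH 7  : 7
PUSH -3 : 7 -3
DIV     : -2
PUSH 12 : -2 12
PUSH 6  : -2 12 6
PUSH 7  : -2 12 6 7
PUSH -7 : -2 12 6 7 -7
PUSH 24 : -2 12 6 7 -7 24
ADD     : -2 12 6 7 17
MOD     : -2 12 6 7
PUSH 1  : -2 12 6 7 1
MUL     : -2 12 6 7
ADD     : -2 12 13
PUSH 77 : -2 12 13 77
DUP     : -2 12 13 77 77
PUSH -8 : -2 12 13 77 77 -8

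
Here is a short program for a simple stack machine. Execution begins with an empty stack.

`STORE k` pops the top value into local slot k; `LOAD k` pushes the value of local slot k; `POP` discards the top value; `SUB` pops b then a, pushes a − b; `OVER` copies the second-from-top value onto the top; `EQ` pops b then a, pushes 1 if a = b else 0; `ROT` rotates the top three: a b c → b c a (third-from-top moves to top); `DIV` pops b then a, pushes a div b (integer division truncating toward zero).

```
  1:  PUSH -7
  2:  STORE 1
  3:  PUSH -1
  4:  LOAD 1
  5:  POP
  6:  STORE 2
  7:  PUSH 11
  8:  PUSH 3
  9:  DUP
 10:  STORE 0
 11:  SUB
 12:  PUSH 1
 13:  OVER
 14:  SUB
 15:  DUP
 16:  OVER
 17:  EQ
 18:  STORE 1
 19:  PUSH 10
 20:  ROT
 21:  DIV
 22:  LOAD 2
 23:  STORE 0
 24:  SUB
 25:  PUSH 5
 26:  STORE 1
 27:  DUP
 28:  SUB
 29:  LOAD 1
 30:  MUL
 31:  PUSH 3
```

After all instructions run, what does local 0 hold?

PUSH -7 : [-7]
STORE 1 : []
PUSH -1 : [-1]
LOAD 1  : [-1, -7]
POP     : [-1]
STORE 2 : []
PUSH 11 : [11]
PUSH 3  : [11, 3]
DUP     : [11, 3, 3]
STORE 0 : [11, 3]
SUB     : [8]
PUSH 1  : [8, 1]
OVER    : [8, 1, 8]
SUB     : [8, -7]
DUP     : [8, -7, -7]
OVER    : [8, -7, -7, -7]
EQ      : [8, -7, 1]
STORE 1 : [8, -7]
PUSH 10 : [8, -7, 10]
ROT     : [-7, 10, 8]
DIV     : [-7, 1]
LOAD 2  : [-7, 1, -1]
STORE 0 : [-7, 1]
SUB     : [-8]
PUSH 5  : [-8, 5]
STORE 1 : [-8]
DUP     : [-8, -8]
SUB     : [0]
LOAD 1  : [0, 5]
MUL     : [0]
PUSH 3  : [0, 3]

-1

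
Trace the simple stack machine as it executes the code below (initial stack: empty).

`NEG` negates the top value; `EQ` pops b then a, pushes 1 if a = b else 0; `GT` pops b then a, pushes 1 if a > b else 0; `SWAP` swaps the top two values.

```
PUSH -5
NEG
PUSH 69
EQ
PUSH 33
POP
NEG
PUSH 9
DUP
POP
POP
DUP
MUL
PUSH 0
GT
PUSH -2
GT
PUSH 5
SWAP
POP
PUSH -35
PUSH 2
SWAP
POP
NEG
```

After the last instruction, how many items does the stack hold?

PUSH -5  : [-5]
NEG      : [5]
PUSH 69  : [5, 69]
EQ       : [0]
PUSH 33  : [0, 33]
POP      : [0]
NEG      : [0]
PUSH 9   : [0, 9]
DUP      : [0, 9, 9]
POP      : [0, 9]
POP      : [0]
DUP      : [0, 0]
MUL      : [0]
PUSH 0   : [0, 0]
GT       : [0]
PUSH -2  : [0, -2]
GT       : [1]
PUSH 5   : [1, 5]
SWAP     : [5, 1]
POP      : [5]
PUSH -35 : [5, -35]
PUSH 2   : [5, -35, 2]
SWAP     : [5, 2, -35]
POP      : [5, 2]
NEG      : [5, -2]

2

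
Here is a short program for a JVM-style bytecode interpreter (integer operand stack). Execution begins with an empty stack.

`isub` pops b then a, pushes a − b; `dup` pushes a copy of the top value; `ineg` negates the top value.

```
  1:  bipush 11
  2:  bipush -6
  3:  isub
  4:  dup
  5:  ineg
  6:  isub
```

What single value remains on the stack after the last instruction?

34

bipush 11 → [11]
bipush -6 → [11, -6]
isub      → [17]
dup       → [17, 17]
ineg      → [17, -17]
isub      → [34]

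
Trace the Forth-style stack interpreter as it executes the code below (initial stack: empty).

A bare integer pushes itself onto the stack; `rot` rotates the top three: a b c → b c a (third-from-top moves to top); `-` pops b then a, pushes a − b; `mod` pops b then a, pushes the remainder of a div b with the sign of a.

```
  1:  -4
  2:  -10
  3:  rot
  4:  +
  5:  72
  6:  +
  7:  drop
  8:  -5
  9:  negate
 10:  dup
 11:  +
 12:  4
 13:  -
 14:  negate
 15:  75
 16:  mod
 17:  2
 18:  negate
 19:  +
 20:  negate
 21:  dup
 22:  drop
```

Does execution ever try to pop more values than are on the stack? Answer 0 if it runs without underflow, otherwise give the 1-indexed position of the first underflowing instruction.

-4   -4
-10  -4 -10
rot  — needs 3 operands, stack has 2 → underflow

3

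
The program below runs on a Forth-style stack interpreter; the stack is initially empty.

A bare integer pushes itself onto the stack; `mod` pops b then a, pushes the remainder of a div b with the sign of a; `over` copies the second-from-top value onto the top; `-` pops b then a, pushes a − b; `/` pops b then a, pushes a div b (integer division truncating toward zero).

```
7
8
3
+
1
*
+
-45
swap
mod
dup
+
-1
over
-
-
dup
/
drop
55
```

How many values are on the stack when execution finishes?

1

7    : [7]
8    : [7, 8]
3    : [7, 8, 3]
+    : [7, 11]
1    : [7, 11, 1]
*    : [7, 11]
+    : [18]
-45  : [18, -45]
swap : [-45, 18]
mod  : [-9]
dup  : [-9, -9]
+    : [-18]
-1   : [-18, -1]
over : [-18, -1, -18]
-    : [-18, 17]
-    : [-35]
dup  : [-35, -35]
/    : [1]
drop : []
55   : [55]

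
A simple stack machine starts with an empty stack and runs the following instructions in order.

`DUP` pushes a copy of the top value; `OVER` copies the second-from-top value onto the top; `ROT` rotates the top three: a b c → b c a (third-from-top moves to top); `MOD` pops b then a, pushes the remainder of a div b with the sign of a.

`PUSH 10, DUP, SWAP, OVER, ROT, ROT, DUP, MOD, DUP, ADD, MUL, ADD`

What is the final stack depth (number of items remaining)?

1

PUSH 10  10
DUP      10 10
SWAP     10 10
OVER     10 10 10
ROT      10 10 10
ROT      10 10 10
DUP      10 10 10 10
MOD      10 10 0
DUP      10 10 0 0
ADD      10 10 0
MUL      10 0
ADD      10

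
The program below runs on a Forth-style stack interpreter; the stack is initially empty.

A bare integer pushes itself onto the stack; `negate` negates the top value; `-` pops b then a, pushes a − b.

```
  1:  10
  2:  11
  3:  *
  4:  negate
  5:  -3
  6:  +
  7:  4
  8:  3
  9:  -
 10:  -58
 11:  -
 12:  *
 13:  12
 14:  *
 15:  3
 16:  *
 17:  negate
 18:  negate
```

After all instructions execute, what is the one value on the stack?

-240012

10     → [10]
11     → [10, 11]
*      → [110]
negate → [-110]
-3     → [-110, -3]
+      → [-113]
4      → [-113, 4]
3      → [-113, 4, 3]
-      → [-113, 1]
-58    → [-113, 1, -58]
-      → [-113, 59]
*      → [-6667]
12     → [-6667, 12]
*      → [-80004]
3      → [-80004, 3]
*      → [-240012]
negate → [240012]
negate → [-240012]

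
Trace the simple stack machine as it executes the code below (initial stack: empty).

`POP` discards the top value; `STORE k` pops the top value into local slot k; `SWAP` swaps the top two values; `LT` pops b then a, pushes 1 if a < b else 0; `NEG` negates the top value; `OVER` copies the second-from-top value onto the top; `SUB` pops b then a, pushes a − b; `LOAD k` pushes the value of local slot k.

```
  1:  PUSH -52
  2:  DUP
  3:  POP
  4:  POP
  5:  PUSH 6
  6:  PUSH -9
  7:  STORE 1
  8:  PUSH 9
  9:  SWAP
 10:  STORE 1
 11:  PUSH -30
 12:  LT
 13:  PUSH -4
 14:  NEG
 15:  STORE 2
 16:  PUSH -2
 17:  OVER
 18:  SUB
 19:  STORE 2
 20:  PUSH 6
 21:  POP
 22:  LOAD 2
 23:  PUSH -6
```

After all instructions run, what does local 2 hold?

-2

PUSH -52  [-52]
DUP       [-52, -52]
POP       [-52]
POP       []
PUSH 6    [6]
PUSH -9   [6, -9]
STORE 1   [6]
PUSH 9    [6, 9]
SWAP      [9, 6]
STORE 1   [9]
PUSH -30  [9, -30]
LT        [0]
PUSH -4   [0, -4]
NEG       [0, 4]
STORE 2   [0]
PUSH -2   [0, -2]
OVER      [0, -2, 0]
SUB       [0, -2]
STORE 2   [0]
PUSH 6    [0, 6]
POP       [0]
LOAD 2    [0, -2]
PUSH -6   [0, -2, -6]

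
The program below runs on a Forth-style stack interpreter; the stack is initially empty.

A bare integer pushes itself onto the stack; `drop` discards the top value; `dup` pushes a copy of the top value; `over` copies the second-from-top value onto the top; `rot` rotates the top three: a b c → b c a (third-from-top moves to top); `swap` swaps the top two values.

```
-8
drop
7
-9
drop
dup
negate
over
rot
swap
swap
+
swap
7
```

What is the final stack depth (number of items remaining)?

3

-8     : [-8]
drop   : []
7      : [7]
-9     : [7, -9]
drop   : [7]
dup    : [7, 7]
negate : [7, -7]
over   : [7, -7, 7]
rot    : [-7, 7, 7]
swap   : [-7, 7, 7]
swap   : [-7, 7, 7]
+      : [-7, 14]
swap   : [14, -7]
7      : [14, -7, 7]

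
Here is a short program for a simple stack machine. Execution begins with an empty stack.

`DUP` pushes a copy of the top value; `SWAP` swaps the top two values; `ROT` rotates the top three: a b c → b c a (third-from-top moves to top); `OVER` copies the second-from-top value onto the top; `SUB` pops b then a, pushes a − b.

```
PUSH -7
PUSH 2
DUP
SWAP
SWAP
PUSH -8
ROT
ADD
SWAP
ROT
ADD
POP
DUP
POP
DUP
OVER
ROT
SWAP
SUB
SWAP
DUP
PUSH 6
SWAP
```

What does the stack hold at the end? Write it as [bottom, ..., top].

[0, -6, 6, -6]

PUSH -7 → [-7]
PUSH 2  → [-7, 2]
DUP     → [-7, 2, 2]
SWAP    → [-7, 2, 2]
SWAP    → [-7, 2, 2]
PUSH -8 → [-7, 2, 2, -8]
ROT     → [-7, 2, -8, 2]
ADD     → [-7, 2, -6]
SWAP    → [-7, -6, 2]
ROT     → [-6, 2, -7]
ADD     → [-6, -5]
POP     → [-6]
DUP     → [-6, -6]
POP     → [-6]
DUP     → [-6, -6]
OVER    → [-6, -6, -6]
ROT     → [-6, -6, -6]
SWAP    → [-6, -6, -6]
SUB     → [-6, 0]
SWAP    → [0, -6]
DUP     → [0, -6, -6]
PUSH 6  → [0, -6, -6, 6]
SWAP    → [0, -6, 6, -6]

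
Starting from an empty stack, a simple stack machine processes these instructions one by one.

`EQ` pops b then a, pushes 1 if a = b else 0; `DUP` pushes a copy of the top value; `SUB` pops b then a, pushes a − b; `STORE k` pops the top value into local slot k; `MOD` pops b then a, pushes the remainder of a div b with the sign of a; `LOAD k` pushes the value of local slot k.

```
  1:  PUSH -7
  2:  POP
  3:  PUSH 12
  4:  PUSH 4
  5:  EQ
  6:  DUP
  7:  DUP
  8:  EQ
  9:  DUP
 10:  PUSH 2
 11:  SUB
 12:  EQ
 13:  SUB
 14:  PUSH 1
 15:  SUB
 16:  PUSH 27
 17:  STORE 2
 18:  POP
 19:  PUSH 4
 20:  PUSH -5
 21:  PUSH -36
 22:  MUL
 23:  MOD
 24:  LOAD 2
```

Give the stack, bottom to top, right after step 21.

PUSH -7  : -7
POP      : (empty)
PUSH 12  : 12
PUSH 4   : 12 4
EQ       : 0
DUP      : 0 0
DUP      : 0 0 0
EQ       : 0 1
DUP      : 0 1 1
PUSH 2   : 0 1 1 2
SUB      : 0 1 -1
EQ       : 0 0
SUB      : 0
PUSH 1   : 0 1
SUB      : -1
PUSH 27  : -1 27
STORE 2  : -1
POP      : (empty)
PUSH 4   : 4
PUSH -5  : 4 -5
PUSH -36 : 4 -5 -36

[4, -5, -36]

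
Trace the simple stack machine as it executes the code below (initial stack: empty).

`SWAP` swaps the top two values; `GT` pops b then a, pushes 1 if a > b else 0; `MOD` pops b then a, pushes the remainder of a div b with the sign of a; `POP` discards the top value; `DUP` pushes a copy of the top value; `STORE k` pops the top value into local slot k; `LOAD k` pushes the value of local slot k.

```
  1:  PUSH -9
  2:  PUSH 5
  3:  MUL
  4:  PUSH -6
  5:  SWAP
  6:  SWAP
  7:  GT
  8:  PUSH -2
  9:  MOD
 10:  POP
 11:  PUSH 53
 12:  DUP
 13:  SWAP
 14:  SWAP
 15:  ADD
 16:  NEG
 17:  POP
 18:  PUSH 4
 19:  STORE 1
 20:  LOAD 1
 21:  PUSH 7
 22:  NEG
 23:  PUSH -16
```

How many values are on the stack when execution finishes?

PUSH -9  -> [-9]
PUSH 5   -> [-9, 5]
MUL      -> [-45]
PUSH -6  -> [-45, -6]
SWAP     -> [-6, -45]
SWAP     -> [-45, -6]
GT       -> [0]
PUSH -2  -> [0, -2]
MOD      -> [0]
POP      -> []
PUSH 53  -> [53]
DUP      -> [53, 53]
SWAP     -> [53, 53]
SWAP     -> [53, 53]
ADD      -> [106]
NEG      -> [-106]
POP      -> []
PUSH 4   -> [4]
STORE 1  -> []
LOAD 1   -> [4]
PUSH 7   -> [4, 7]
NEG      -> [4, -7]
PUSH -16 -> [4, -7, -16]

3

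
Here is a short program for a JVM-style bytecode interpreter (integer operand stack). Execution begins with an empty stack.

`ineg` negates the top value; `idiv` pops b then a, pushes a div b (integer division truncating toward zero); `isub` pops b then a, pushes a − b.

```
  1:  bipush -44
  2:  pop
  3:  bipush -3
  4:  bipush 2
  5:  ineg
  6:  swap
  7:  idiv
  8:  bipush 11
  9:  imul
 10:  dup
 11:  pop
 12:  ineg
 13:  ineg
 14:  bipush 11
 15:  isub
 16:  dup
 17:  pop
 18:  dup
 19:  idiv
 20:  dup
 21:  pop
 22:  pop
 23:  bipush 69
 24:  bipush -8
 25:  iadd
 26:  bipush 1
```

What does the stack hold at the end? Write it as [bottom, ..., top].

[61, 1]

bipush -44 -> -44
pop        -> (empty)
bipush -3  -> -3
bipush 2   -> -3 2
ineg       -> -3 -2
swap       -> -2 -3
idiv       -> 0
bipush 11  -> 0 11
imul       -> 0
dup        -> 0 0
pop        -> 0
ineg       -> 0
ineg       -> 0
bipush 11  -> 0 11
isub       -> -11
dup        -> -11 -11
pop        -> -11
dup        -> -11 -11
idiv       -> 1
dup        -> 1 1
pop        -> 1
pop        -> (empty)
bipush 69  -> 69
bipush -8  -> 69 -8
iadd       -> 61
bipush 1   -> 61 1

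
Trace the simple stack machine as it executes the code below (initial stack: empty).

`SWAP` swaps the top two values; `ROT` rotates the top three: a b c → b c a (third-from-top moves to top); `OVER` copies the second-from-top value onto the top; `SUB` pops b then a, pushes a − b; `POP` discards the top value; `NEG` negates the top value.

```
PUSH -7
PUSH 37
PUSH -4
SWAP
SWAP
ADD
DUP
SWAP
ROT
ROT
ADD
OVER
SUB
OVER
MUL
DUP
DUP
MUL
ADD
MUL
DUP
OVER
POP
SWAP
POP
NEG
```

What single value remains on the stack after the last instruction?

PUSH -7 → [-7]
PUSH 37 → [-7, 37]
PUSH -4 → [-7, 37, -4]
SWAP    → [-7, -4, 37]
SWAP    → [-7, 37, -4]
ADD     → [-7, 33]
DUP     → [-7, 33, 33]
SWAP    → [-7, 33, 33]
ROT     → [33, 33, -7]
ROT     → [33, -7, 33]
ADD     → [33, 26]
OVER    → [33, 26, 33]
SUB     → [33, -7]
OVER    → [33, -7, 33]
MUL     → [33, -231]
DUP     → [33, -231, -231]
DUP     → [33, -231, -231, -231]
MUL     → [33, -231, 53361]
ADD     → [33, 53130]
MUL     → [1753290]
DUP     → [1753290, 1753290]
OVER    → [1753290, 1753290, 1753290]
POP     → [1753290, 1753290]
SWAP    → [1753290, 1753290]
POP     → [1753290]
NEG     → [-1753290]

-1753290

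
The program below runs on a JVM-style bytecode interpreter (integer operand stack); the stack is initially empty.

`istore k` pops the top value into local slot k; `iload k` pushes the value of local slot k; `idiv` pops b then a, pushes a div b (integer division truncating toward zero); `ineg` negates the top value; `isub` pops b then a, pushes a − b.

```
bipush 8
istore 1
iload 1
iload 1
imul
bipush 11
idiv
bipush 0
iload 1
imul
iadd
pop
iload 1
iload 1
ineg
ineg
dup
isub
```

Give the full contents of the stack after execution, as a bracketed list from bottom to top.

bipush 8  → 8
istore 1  → (empty)
iload 1   → 8
iload 1   → 8 8
imul      → 64
bipush 11 → 64 11
idiv      → 5
bipush 0  → 5 0
iload 1   → 5 0 8
imul      → 5 0
iadd      → 5
pop       → (empty)
iload 1   → 8
iload 1   → 8 8
ineg      → 8 -8
ineg      → 8 8
dup       → 8 8 8
isub      → 8 0

[8, 0]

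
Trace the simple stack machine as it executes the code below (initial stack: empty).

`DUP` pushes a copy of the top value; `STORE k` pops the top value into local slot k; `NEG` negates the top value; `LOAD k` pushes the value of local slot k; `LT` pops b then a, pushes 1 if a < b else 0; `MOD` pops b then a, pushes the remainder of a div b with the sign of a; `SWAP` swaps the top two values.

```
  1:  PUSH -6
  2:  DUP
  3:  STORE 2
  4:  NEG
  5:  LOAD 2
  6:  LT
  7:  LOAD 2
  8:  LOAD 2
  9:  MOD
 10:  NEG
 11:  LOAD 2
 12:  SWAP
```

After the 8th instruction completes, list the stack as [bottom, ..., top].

PUSH -6 → [-6]
DUP     → [-6, -6]
STORE 2 → [-6]
NEG     → [6]
LOAD 2  → [6, -6]
LT      → [0]
LOAD 2  → [0, -6]
LOAD 2  → [0, -6, -6]

[0, -6, -6]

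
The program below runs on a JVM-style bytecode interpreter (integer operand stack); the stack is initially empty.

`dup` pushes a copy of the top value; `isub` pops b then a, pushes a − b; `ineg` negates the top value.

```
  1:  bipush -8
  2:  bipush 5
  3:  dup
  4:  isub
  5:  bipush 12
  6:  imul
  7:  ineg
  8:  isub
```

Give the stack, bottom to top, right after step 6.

[-8, 0]

bipush -8 -> -8
bipush 5  -> -8 5
dup       -> -8 5 5
isub      -> -8 0
bipush 12 -> -8 0 12
imul      -> -8 0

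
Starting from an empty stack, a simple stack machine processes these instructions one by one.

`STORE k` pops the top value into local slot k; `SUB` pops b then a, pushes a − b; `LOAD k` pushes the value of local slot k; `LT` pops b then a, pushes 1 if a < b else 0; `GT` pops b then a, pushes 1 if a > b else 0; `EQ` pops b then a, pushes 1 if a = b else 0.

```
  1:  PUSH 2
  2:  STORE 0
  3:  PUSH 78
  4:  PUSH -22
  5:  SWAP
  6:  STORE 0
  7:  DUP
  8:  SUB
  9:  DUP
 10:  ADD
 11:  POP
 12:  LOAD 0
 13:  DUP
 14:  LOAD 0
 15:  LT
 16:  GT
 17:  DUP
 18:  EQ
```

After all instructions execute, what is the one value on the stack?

1

PUSH 2    2
STORE 0   (empty)
PUSH 78   78
PUSH -22  78 -22
SWAP      -22 78
STORE 0   -22
DUP       -22 -22
SUB       0
DUP       0 0
ADD       0
POP       (empty)
LOAD 0    78
DUP       78 78
LOAD 0    78 78 78
LT        78 0
GT        1
DUP       1 1
EQ        1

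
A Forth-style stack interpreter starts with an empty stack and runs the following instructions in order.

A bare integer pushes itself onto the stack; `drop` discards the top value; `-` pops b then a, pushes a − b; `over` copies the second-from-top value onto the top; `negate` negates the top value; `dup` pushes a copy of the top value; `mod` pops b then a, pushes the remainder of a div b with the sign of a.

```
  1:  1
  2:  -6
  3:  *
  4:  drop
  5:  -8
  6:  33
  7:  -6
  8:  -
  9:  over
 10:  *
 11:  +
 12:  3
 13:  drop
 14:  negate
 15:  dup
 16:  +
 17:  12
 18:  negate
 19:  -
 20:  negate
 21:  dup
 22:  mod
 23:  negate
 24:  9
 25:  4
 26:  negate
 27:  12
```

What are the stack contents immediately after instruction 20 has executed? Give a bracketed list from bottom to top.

[-652]

1      : 1
-6     : 1 -6
*      : -6
drop   : (empty)
-8     : -8
33     : -8 33
-6     : -8 33 -6
-      : -8 39
over   : -8 39 -8
*      : -8 -312
+      : -320
3      : -320 3
drop   : -320
negate : 320
dup    : 320 320
+      : 640
12     : 640 12
negate : 640 -12
-      : 652
negate : -652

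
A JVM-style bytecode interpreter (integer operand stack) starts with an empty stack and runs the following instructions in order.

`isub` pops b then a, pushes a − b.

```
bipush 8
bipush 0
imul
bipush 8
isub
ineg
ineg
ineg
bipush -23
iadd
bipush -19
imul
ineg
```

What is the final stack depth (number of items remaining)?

1

bipush 8    [8]
bipush 0    [8, 0]
imul        [0]
bipush 8    [0, 8]
isub        [-8]
ineg        [8]
ineg        [-8]
ineg        [8]
bipush -23  [8, -23]
iadd        [-15]
bipush -19  [-15, -19]
imul        [285]
ineg        [-285]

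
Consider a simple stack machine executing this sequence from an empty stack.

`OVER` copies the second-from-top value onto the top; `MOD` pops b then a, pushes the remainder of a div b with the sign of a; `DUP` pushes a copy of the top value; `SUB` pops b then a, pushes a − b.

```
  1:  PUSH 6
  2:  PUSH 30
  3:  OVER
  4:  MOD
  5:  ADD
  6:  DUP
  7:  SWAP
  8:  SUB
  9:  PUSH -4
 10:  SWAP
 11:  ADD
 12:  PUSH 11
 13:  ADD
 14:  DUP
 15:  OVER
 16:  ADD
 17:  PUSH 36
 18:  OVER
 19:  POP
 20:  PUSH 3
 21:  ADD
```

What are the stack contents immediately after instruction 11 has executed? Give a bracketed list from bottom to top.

[-4]

PUSH 6  : [6]
PUSH 30 : [6, 30]
OVER    : [6, 30, 6]
MOD     : [6, 0]
ADD     : [6]
DUP     : [6, 6]
SWAP    : [6, 6]
SUB     : [0]
PUSH -4 : [0, -4]
SWAP    : [-4, 0]
ADD     : [-4]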